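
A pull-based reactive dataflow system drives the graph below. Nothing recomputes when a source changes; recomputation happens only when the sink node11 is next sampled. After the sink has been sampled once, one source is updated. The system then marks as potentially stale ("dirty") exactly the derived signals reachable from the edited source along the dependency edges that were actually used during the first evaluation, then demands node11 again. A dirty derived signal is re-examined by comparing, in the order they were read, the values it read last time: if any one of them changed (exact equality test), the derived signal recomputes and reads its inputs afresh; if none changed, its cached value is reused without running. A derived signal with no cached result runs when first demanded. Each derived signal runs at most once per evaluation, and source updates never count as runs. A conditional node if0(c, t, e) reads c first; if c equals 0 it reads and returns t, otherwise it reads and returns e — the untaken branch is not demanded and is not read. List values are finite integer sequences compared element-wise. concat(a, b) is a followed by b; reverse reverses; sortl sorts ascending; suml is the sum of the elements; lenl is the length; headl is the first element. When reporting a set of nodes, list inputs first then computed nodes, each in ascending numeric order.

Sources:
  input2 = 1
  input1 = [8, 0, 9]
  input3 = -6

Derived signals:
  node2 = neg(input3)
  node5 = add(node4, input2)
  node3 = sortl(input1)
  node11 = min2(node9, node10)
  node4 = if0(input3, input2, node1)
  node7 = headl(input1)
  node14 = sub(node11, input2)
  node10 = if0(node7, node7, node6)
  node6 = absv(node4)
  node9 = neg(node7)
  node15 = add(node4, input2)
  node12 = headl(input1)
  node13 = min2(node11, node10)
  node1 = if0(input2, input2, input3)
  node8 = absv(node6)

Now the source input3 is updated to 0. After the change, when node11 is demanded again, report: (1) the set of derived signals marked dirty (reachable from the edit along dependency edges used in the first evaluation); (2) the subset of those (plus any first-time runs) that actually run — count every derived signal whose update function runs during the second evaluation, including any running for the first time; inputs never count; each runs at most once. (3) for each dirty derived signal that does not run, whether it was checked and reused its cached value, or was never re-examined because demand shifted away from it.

First evaluation (everything demanded from the output):
  node1 = if0(input2=1 -> else branch input3) = -6
  node4 = if0(input3=-6 -> else branch node1) = -6
  node6 = absv(-6) = 6
  node7 = headl([8, 0, 9]) = 8
  node9 = neg(8) = -8
  node10 = if0(node7=8 -> else branch node6) = 6
  node11 = min2(-8, 6) = -8

Propagation after the edit:
  node1: marked dirty but never re-examined — demand shifted away from it.
  node4: runs — input3 -6->0; result 1.
  node6: runs — node4 -6->1; result 1.
  node10: runs — node6 6->1; result 1.
  node11: runs — node10 6->1; result -8 (same value as before).

Key observation: a condition flipped, so demand moved to the other branch — node1 is never re-examined.

Marked dirty: node1, node4, node6, node10, node11.
Derived signals that run: node4, node6, node10, node11 — 4 in total.
Never re-examined (demand shifted away): node1.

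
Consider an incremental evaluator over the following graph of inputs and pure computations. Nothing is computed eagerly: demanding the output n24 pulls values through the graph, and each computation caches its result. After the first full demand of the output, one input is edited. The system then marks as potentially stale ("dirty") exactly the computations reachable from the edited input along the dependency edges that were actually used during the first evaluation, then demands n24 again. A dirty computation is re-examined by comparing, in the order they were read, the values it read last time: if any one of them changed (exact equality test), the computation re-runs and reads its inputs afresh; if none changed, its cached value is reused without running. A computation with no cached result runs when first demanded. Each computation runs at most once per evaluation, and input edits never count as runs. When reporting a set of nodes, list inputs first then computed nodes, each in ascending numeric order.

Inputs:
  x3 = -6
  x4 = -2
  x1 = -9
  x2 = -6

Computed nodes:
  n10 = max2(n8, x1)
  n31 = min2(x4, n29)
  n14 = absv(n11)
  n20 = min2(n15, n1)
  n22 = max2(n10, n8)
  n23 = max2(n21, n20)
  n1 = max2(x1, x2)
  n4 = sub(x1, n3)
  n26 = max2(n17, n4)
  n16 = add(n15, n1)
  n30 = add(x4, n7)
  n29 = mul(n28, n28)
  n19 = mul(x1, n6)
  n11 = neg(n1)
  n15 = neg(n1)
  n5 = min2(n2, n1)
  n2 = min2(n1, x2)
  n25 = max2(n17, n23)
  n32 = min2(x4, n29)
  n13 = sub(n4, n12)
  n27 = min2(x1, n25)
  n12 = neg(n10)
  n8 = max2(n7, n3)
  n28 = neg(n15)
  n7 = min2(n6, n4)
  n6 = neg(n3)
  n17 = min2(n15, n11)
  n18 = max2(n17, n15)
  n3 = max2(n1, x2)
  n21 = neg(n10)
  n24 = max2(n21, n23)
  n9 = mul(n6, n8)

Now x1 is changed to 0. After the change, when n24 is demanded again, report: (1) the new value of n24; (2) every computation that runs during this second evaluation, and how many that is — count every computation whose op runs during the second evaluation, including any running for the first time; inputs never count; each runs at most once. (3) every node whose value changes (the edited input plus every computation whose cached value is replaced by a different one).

Initial pass — values computed on the first demand:
  n1 = max2(-9, -6) = -6
  n3 = max2(-6, -6) = -6
  n4 = sub(-9, -6) = -3
  n6 = neg(-6) = 6
  n7 = min2(6, -3) = -3
  n8 = max2(-3, -6) = -3
  n10 = max2(-3, -9) = -3
  n15 = neg(-6) = 6
  n20 = min2(6, -6) = -6
  n21 = neg(-3) = 3
  n23 = max2(3, -6) = 3
  n24 = max2(3, 3) = 3

Second demand — change propagation:
  n1: re-runs because x1 -9->0; new result 0.
  n3: re-runs because n1 -6->0; new result 0.
  n4: re-runs because x1 -9->0; n3 -6->0; new result 0.
  n6: re-runs because n3 -6->0; new result 0.
  n7: re-runs because n6 6->0; n4 -3->0; new result 0.
  n8: re-runs because n7 -3->0; n3 -6->0; new result 0.
  n10: re-runs because n8 -3->0; x1 -9->0; new result 0.
  n15: re-runs because n1 -6->0; new result 0.
  n20: re-runs because n15 6->0; n1 -6->0; new result 0.
  n21: re-runs because n10 -3->0; new result 0.
  n23: re-runs because n21 3->0; n20 -6->0; new result 0.
  n24: re-runs because n21 3->0; n23 3->0; new result 0.

n24 now evaluates to 0.
Run set: n1, n3, n4, n6, n7, n8, n10, n15, n20, n21, n23, n24 (12 run).
Changed values: x1, n1, n3, n4, n6, n7, n8, n10, n15, n20, n21, n23, n24.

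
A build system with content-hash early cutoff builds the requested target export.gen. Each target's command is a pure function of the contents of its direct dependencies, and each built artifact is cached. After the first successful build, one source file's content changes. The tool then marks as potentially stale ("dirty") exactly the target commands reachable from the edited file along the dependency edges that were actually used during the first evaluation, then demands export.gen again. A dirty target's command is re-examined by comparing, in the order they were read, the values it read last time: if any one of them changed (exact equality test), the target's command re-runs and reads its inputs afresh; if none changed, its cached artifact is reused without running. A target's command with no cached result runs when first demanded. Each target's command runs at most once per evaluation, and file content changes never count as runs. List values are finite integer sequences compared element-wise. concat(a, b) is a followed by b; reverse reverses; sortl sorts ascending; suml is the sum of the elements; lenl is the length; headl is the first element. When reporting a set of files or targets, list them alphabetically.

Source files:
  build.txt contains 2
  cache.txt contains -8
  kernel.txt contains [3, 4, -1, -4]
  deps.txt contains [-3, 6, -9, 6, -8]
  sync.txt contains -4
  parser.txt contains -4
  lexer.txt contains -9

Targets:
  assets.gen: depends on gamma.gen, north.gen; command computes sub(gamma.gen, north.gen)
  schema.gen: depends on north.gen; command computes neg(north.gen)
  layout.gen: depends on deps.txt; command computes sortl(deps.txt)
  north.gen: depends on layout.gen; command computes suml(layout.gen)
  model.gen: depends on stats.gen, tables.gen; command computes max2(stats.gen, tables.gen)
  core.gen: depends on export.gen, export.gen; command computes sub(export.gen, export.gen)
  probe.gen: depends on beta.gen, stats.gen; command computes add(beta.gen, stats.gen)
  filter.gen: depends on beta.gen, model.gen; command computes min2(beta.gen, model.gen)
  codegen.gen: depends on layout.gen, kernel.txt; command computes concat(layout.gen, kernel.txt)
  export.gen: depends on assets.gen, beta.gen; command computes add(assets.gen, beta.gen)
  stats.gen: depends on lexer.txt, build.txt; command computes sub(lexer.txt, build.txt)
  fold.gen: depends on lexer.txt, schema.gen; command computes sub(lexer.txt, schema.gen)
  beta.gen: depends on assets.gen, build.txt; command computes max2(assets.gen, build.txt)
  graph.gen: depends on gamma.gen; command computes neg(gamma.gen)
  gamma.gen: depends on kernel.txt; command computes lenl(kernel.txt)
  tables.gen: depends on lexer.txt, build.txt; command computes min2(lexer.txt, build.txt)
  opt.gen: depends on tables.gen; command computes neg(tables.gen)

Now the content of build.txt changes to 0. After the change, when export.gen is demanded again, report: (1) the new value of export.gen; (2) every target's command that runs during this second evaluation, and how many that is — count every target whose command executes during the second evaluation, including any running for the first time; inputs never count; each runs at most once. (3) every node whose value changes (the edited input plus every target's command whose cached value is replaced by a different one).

First evaluation (everything demanded from the output):
  gamma.gen = lenl([3, 4, -1, -4]) = 4
  layout.gen = sortl([-3, 6, -9, 6, -8]) = [-9, -8, -3, 6, 6]
  north.gen = suml([-9, -8, -3, 6, 6]) = -8
  assets.gen = sub(4, -8) = 12
  beta.gen = max2(12, 2) = 12
  export.gen = add(12, 12) = 24

Propagation after the edit:
  beta.gen: runs — build.txt 2->0; result 12 (same value as before).
  export.gen: checked — values it read are unchanged (assets.gen unchanged, beta.gen unchanged); reused cached 24 without running.

Key observation: the change is absorbed at beta.gen — it re-runs but produces the same value, and the output's value is unchanged.

New value of export.gen: 24.
Target commands that run: beta.gen — 1 in total.
Values that change: build.txt.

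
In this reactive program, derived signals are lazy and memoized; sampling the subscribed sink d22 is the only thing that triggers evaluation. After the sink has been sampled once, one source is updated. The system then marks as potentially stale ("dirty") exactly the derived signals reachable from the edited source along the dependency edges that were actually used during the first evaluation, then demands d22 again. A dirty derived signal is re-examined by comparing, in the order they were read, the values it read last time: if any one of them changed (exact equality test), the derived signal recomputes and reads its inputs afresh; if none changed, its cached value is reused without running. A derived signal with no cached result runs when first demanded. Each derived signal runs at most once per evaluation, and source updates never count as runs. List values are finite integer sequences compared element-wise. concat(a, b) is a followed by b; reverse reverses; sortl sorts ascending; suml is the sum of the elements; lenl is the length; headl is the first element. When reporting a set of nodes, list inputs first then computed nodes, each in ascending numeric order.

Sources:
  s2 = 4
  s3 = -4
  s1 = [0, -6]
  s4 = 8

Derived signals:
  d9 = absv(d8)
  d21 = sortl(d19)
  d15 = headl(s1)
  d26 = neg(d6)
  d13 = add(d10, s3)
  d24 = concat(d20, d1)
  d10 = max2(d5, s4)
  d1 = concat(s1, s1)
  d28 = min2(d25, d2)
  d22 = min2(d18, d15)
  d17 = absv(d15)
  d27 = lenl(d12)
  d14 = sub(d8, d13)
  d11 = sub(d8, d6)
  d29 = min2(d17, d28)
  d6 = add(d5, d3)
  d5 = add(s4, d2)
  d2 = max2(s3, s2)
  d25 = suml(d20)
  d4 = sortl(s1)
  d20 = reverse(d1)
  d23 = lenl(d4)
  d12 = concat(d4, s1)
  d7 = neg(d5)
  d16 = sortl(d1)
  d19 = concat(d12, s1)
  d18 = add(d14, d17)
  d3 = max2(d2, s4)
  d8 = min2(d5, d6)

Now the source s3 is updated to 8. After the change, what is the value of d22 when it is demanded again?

First demand of the output computes:
  d2 = max2(-4, 4) = 4
  d3 = max2(4, 8) = 8
  d5 = add(8, 4) = 12
  d6 = add(12, 8) = 20
  d8 = min2(12, 20) = 12
  d10 = max2(12, 8) = 12
  d13 = add(12, -4) = 8
  d14 = sub(12, 8) = 4
  d15 = headl([0, -6]) = 0
  d17 = absv(0) = 0
  d18 = add(4, 0) = 4
  d22 = min2(4, 0) = 0

After the edit, cleaning proceeds:
  d2: a read changed (s3 -4->8) — executes, giving 8.
  d3: a read changed (d2 4->8) — executes, giving 8 — identical to its old value.
  d5: a read changed (d2 4->8) — executes, giving 16.
  d6: a read changed (d5 12->16) — executes, giving 24.
  d8: a read changed (d5 12->16; d6 20->24) — executes, giving 16.
  d10: a read changed (d5 12->16) — executes, giving 16.
  d13: a read changed (d10 12->16; s3 -4->8) — executes, giving 24.
  d14: a read changed (d8 12->16; d13 8->24) — executes, giving -8.
  d18: a read changed (d14 4->-8) — executes, giving -8.
  d22: a read changed (d18 4->-8) — executes, giving -8.

Demanding d22 again yields -8.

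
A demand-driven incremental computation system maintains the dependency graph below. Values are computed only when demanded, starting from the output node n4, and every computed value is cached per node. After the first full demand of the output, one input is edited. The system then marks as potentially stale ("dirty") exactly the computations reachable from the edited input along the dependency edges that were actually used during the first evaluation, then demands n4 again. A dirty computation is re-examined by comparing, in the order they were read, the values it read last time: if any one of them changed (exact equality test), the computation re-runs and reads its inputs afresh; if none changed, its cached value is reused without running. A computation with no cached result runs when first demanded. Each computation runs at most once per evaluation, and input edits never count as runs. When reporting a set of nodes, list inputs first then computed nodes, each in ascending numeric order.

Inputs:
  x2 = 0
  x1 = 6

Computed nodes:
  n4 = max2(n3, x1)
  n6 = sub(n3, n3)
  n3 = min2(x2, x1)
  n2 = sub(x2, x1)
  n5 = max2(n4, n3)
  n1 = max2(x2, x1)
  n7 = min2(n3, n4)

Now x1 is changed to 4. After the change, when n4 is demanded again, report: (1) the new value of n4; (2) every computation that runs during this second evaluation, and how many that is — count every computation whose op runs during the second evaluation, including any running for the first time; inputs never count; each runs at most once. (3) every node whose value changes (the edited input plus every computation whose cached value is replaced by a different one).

New value of n4: 4.
Computations that run: n3, n4 — 2 in total.
Values that change: x1, n4.

First evaluation (everything demanded from the output):
  n3 = min2(0, 6) = 0
  n4 = max2(0, 6) = 6

Propagation after the edit:
  n3: runs — x1 6->4; result 0 (same value as before).
  n4: runs — x1 6->4; result 4.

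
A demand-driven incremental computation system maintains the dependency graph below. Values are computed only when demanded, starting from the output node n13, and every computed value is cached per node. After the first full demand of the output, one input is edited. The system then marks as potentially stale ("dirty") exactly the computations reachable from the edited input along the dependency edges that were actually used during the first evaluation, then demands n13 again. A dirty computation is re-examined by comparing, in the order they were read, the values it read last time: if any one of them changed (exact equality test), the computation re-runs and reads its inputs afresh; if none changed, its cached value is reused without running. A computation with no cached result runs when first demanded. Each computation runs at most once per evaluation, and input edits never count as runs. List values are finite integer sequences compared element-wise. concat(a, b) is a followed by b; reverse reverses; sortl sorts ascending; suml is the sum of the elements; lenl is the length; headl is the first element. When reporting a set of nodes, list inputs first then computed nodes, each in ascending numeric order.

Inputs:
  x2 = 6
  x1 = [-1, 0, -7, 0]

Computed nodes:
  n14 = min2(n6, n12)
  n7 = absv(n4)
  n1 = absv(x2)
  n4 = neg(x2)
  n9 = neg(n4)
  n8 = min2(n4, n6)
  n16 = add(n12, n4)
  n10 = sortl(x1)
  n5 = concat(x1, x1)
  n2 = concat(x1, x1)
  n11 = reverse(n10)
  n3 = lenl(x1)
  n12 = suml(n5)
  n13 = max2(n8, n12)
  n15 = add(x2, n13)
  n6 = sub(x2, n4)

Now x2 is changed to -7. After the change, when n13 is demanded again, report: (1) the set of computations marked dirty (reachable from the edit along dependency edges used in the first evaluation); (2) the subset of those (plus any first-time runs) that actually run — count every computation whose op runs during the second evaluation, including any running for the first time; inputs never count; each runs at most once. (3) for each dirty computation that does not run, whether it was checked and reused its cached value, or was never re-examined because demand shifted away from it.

Marked dirty: n4, n6, n8, n13.
Computations that run: n4, n6, n8, n13 — 4 in total.
Every dirty computation ran.

First evaluation (everything demanded from the output):
  n4 = neg(6) = -6
  n5 = concat([-1, 0, -7, 0], [-1, 0, -7, 0]) = [-1, 0, -7, 0, -1, 0, -7, 0]
  n6 = sub(6, -6) = 12
  n8 = min2(-6, 12) = -6
  n12 = suml([-1, 0, -7, 0, -1, 0, -7, 0]) = -16
  n13 = max2(-6, -16) = -6

Propagation after the edit:
  n4: runs — x2 6->-7; result 7.
  n6: runs — x2 6->-7; n4 -6->7; result -14.
  n8: runs — n4 -6->7; n6 12->-14; result -14.
  n13: runs — n8 -6->-14; result -14.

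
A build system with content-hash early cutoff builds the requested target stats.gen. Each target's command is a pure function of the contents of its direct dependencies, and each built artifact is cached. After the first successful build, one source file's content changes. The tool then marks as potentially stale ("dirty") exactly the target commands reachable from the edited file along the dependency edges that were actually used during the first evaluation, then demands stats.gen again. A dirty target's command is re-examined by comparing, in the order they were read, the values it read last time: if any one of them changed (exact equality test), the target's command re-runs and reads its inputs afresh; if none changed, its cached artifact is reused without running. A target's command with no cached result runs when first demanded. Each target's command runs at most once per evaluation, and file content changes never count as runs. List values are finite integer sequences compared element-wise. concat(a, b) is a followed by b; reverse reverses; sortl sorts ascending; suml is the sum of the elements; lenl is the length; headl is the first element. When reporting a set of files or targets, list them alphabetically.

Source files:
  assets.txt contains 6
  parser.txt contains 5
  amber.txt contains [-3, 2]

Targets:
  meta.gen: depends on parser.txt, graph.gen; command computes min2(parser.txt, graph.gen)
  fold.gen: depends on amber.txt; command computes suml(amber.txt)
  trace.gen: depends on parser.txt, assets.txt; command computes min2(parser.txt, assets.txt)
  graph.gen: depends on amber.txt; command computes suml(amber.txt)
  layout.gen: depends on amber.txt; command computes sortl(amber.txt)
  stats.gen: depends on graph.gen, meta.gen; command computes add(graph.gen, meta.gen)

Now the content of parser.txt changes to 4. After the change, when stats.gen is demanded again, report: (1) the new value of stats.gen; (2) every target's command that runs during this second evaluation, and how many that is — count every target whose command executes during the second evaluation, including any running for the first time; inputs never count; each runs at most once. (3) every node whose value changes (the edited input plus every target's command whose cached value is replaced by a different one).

New value of stats.gen: -2.
Target commands that run: meta.gen — 1 in total.
Values that change: parser.txt.
Key observation: the change is absorbed at meta.gen — it re-runs but produces the same value, and the output's value is unchanged.

First evaluation (everything demanded from the output):
  graph.gen = suml([-3, 2]) = -1
  meta.gen = min2(5, -1) = -1
  stats.gen = add(-1, -1) = -2

Propagation after the edit:
  meta.gen: runs — parser.txt 5->4; result -1 (same value as before).
  stats.gen: checked — values it read are unchanged (graph.gen unchanged, meta.gen unchanged); reused cached -2 without running.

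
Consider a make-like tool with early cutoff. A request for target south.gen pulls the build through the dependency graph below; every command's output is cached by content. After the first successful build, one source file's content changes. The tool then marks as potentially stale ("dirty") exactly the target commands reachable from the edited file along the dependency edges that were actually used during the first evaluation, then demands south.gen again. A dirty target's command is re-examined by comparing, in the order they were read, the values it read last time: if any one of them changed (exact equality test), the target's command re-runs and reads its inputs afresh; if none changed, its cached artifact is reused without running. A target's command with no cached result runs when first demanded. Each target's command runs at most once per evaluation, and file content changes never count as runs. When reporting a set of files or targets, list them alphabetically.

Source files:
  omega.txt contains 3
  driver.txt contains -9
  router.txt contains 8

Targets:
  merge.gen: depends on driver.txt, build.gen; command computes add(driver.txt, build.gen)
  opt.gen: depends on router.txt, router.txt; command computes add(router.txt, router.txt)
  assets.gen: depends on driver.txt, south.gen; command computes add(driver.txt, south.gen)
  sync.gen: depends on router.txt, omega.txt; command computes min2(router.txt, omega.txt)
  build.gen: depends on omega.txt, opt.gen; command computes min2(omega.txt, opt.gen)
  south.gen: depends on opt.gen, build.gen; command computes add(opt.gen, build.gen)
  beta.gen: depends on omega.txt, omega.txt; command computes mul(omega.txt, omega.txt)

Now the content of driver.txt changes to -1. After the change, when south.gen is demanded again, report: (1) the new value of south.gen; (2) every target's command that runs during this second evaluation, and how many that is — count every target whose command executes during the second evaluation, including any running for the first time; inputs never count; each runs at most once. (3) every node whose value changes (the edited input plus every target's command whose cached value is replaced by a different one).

Demanding south.gen again yields 19.
0 target commands run: none.
The nodes whose values change: driver.txt.
Note the shortcut — driver.txt feeds only undemanded nodes, so no recomputation happens.

First demand of the output computes:
  opt.gen = add(8, 8) = 16
  build.gen = min2(3, 16) = 3
  south.gen = add(16, 3) = 19

After the edit, cleaning proceeds:
  driver.txt only reaches undemanded nodes; the second demand re-runs nothing.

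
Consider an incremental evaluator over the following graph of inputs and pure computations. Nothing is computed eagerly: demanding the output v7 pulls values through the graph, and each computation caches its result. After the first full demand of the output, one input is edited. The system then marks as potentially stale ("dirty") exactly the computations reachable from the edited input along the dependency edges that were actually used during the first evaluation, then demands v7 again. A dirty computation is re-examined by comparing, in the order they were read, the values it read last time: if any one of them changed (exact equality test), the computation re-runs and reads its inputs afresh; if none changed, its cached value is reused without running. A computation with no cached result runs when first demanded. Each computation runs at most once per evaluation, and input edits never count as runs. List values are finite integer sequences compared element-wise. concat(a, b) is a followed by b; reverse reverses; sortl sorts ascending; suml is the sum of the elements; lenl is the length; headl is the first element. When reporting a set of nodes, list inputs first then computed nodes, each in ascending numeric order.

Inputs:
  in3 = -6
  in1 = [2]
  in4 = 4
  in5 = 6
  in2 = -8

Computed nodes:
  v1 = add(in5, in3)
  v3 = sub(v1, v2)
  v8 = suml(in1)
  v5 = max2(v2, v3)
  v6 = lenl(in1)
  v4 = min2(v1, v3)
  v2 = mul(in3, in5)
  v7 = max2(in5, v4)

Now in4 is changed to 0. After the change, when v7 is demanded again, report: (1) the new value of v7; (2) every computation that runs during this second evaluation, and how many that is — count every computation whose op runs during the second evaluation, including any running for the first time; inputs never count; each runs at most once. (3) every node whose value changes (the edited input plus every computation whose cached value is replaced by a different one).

v7 now evaluates to 6.
Run set: none (0 run).
Changed values: in4.
The important point: nothing the output needs ever reads in4, so the edit is invisible to it.

Initial pass — values computed on the first demand:
  v1 = add(6, -6) = 0
  v2 = mul(-6, 6) = -36
  v3 = sub(0, -36) = 36
  v4 = min2(0, 36) = 0
  v7 = max2(6, 0) = 6

Second demand — change propagation:
  no demanded computation ever read in4, so the edit dirties nothing and nothing runs.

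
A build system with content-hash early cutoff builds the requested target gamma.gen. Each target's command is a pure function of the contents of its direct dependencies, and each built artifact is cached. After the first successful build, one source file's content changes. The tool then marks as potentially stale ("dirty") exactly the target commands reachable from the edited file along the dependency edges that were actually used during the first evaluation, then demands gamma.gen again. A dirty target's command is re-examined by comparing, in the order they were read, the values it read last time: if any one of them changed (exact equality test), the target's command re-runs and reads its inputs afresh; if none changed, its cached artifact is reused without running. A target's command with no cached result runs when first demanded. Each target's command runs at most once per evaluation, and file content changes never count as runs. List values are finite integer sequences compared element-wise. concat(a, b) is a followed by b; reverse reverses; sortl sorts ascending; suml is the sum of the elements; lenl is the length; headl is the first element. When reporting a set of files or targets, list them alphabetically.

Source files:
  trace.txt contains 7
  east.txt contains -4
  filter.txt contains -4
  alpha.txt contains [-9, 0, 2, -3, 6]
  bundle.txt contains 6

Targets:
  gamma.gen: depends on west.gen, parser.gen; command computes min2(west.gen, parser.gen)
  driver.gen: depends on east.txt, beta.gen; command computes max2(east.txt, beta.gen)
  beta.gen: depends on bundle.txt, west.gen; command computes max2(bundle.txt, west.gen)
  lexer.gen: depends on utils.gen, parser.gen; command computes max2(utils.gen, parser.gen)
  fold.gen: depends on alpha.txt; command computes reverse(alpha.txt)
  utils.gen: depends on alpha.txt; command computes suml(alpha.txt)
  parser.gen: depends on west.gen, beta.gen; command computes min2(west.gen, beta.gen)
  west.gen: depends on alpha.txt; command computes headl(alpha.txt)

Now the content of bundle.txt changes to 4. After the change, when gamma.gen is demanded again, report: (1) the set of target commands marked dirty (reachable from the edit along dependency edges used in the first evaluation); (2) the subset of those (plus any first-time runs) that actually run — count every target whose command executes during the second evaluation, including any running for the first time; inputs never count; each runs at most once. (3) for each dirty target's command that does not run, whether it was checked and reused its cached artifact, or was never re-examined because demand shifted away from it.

First evaluation (everything demanded from the output):
  west.gen = headl([-9, 0, 2, -3, 6]) = -9
  beta.gen = max2(6, -9) = 6
  parser.gen = min2(-9, 6) = -9
  gamma.gen = min2(-9, -9) = -9

Propagation after the edit:
  beta.gen: runs — bundle.txt 6->4; result 4.
  parser.gen: runs — beta.gen 6->4; result -9 (same value as before).
  gamma.gen: checked — values it read are unchanged (west.gen unchanged, parser.gen unchanged); reused cached -9 without running.

Key observation: the change is absorbed at parser.gen — it re-runs but produces the same value, and the output's value is unchanged.

Marked dirty: beta.gen, gamma.gen, parser.gen.
Target commands that run: beta.gen, parser.gen — 2 in total.
Checked but reused from cache: gamma.gen.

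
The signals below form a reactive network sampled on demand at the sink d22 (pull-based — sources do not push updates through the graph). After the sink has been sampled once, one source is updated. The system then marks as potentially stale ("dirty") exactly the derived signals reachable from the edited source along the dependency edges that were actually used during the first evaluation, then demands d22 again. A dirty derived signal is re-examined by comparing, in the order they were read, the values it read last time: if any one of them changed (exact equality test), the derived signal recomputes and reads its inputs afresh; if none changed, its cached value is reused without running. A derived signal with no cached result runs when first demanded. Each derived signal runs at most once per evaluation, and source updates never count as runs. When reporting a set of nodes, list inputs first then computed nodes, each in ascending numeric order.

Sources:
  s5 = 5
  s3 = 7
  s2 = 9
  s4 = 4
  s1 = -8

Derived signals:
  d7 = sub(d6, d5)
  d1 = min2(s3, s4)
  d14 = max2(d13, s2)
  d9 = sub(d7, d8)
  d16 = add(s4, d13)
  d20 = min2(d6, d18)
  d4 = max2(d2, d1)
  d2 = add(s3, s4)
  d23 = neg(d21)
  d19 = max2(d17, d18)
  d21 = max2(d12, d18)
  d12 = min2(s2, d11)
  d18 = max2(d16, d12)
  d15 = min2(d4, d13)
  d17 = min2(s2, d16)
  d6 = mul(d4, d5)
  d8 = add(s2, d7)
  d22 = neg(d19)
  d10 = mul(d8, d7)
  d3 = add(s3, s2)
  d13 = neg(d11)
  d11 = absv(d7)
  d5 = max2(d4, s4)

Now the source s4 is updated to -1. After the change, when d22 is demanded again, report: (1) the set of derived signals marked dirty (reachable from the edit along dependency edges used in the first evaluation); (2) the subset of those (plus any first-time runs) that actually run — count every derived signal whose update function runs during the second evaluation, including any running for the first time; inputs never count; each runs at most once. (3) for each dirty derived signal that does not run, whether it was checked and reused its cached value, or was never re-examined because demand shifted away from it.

Initial pass — values computed on the first demand:
  d1 = min2(7, 4) = 4
  d2 = add(7, 4) = 11
  d4 = max2(11, 4) = 11
  d5 = max2(11, 4) = 11
  d6 = mul(11, 11) = 121
  d7 = sub(121, 11) = 110
  d11 = absv(110) = 110
  d12 = min2(9, 110) = 9
  d13 = neg(110) = -110
  d16 = add(4, -110) = -106
  d17 = min2(9, -106) = -106
  d18 = max2(-106, 9) = 9
  d19 = max2(-106, 9) = 9
  d22 = neg(9) = -9

Second demand — change propagation:
  d1: re-runs because s4 4->-1; new result -1.
  d2: re-runs because s4 4->-1; new result 6.
  d4: re-runs because d2 11->6; d1 4->-1; new result 6.
  d5: re-runs because d4 11->6; s4 4->-1; new result 6.
  d6: re-runs because d4 11->6; d5 11->6; new result 36.
  d7: re-runs because d6 121->36; d5 11->6; new result 30.
  d11: re-runs because d7 110->30; new result 30.
  d12: re-runs because d11 110->30; new result 9 (unchanged).
  d13: re-runs because d11 110->30; new result -30.
  d16: re-runs because s4 4->-1; d13 -110->-30; new result -31.
  d17: re-runs because d16 -106->-31; new result -31.
  d18: re-runs because d16 -106->-31; new result 9 (unchanged).
  d19: re-runs because d17 -106->-31; new result 9 (unchanged).
  d22: re-examined; everything it read last time is the same (d19 unchanged) — cache -9 kept, no run.

The important point: at d22 every value read last time is unchanged, so the dirty flag clears without a run.

Dirty set: d1, d2, d4, d5, d6, d7, d11, d12, d13, d16, d17, d18, d19, d22.
Run set: d1, d2, d4, d5, d6, d7, d11, d12, d13, d16, d17, d18, d19 (13 run).
Re-examined without running (cache reused): d22.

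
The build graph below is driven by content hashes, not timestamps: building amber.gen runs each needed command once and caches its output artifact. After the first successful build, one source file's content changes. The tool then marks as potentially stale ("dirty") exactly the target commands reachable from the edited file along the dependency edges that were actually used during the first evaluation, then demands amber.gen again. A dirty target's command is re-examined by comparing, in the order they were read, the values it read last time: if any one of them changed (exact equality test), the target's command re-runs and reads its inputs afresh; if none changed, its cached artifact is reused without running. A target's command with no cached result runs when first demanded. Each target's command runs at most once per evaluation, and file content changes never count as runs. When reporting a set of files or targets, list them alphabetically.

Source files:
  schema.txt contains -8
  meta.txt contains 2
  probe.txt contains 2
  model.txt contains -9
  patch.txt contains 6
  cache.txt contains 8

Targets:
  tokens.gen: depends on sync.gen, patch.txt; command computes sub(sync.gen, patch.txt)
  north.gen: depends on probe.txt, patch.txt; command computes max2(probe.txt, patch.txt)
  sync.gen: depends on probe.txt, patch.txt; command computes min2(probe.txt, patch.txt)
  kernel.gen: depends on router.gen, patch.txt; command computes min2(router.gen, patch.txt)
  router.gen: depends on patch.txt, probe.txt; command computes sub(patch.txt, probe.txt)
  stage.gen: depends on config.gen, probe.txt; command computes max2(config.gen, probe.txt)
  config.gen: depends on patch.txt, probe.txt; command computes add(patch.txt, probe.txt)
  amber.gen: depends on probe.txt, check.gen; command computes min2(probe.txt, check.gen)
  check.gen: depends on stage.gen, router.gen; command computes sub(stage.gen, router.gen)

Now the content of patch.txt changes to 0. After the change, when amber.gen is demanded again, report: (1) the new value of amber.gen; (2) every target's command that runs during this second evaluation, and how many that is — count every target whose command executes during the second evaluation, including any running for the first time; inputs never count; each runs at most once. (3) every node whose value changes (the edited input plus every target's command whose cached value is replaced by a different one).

amber.gen now evaluates to 2.
Run set: check.gen, config.gen, router.gen, stage.gen (4 run).
Changed values: config.gen, patch.txt, router.gen, stage.gen.
The important point: check.gen recomputes to an identical value, and the output ends up unchanged.

Initial pass — values computed on the first demand:
  config.gen = add(6, 2) = 8
  router.gen = sub(6, 2) = 4
  stage.gen = max2(8, 2) = 8
  check.gen = sub(8, 4) = 4
  amber.gen = min2(2, 4) = 2

Second demand — change propagation:
  config.gen: re-runs because patch.txt 6->0; new result 2.
  router.gen: re-runs because patch.txt 6->0; new result -2.
  stage.gen: re-runs because config.gen 8->2; new result 2.
  check.gen: re-runs because stage.gen 8->2; router.gen 4->-2; new result 4 (unchanged).
  amber.gen: re-examined; everything it read last time is the same (probe.txt unchanged, check.gen unchanged) — cache 2 kept, no run.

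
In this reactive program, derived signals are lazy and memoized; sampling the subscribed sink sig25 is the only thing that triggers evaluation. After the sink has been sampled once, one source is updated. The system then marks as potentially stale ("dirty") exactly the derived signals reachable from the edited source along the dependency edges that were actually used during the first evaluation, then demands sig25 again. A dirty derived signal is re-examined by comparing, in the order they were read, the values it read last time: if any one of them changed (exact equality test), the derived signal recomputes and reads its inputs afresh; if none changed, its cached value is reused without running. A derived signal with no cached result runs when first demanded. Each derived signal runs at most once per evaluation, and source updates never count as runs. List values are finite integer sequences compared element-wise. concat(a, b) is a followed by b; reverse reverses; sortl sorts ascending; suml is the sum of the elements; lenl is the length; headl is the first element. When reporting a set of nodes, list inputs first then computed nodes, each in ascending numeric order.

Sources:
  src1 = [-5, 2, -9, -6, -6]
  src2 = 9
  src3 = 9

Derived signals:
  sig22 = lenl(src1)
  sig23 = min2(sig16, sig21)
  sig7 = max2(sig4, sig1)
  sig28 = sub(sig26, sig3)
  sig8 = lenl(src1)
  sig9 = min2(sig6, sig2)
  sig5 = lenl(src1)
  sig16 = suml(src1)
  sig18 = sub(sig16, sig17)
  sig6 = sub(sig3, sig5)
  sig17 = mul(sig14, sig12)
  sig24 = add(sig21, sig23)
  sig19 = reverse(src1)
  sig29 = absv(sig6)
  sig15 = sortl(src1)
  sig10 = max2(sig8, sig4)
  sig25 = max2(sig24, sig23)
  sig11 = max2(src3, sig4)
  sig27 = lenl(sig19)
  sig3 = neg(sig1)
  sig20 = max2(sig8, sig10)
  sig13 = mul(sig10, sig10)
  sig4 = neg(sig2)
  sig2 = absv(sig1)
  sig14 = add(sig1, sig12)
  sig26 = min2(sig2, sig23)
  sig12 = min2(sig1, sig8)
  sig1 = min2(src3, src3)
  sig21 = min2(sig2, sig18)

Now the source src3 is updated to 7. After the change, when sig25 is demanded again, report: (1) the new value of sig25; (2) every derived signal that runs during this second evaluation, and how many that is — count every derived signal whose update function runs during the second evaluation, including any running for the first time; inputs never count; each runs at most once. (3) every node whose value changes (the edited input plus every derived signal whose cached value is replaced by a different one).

First demand of the output computes:
  sig1 = min2(9, 9) = 9
  sig2 = absv(9) = 9
  sig8 = lenl([-5, 2, -9, -6, -6]) = 5
  sig12 = min2(9, 5) = 5
  sig14 = add(9, 5) = 14
  sig16 = suml([-5, 2, -9, -6, -6]) = -24
  sig17 = mul(14, 5) = 70
  sig18 = sub(-24, 70) = -94
  sig21 = min2(9, -94) = -94
  sig23 = min2(-24, -94) = -94
  sig24 = add(-94, -94) = -188
  sig25 = max2(-188, -94) = -94

After the edit, cleaning proceeds:
  sig1: a read changed (src3 9->7; src3 9->7) — executes, giving 7.
  sig2: a read changed (sig1 9->7) — executes, giving 7.
  sig12: a read changed (sig1 9->7) — executes, giving 5 — identical to its old value.
  sig14: a read changed (sig1 9->7) — executes, giving 12.
  sig17: a read changed (sig14 14->12) — executes, giving 60.
  sig18: a read changed (sig17 70->60) — executes, giving -84.
  sig21: a read changed (sig2 9->7; sig18 -94->-84) — executes, giving -84.
  sig23: a read changed (sig21 -94->-84) — executes, giving -84.
  sig24: a read changed (sig21 -94->-84; sig23 -94->-84) — executes, giving -168.
  sig25: a read changed (sig24 -188->-168; sig23 -94->-84) — executes, giving -84.

Demanding sig25 again yields -84.
10 derived signals run: sig1, sig2, sig12, sig14, sig17, sig18, sig21, sig23, sig24, sig25.
The nodes whose values change: src3, sig1, sig2, sig14, sig17, sig18, sig21, sig23, sig24, sig25.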